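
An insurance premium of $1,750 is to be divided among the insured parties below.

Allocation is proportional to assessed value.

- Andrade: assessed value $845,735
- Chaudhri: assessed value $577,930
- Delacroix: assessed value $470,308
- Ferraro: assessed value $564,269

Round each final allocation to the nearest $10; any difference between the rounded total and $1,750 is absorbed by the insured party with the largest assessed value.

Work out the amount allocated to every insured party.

Total assessed value = 2,458,242.
Raw shares: Andrade 845,735/2,458,242 × $1,750 = 602.07; Chaudhri 577,930/2,458,242 × $1,750 = 411.42; Delacroix 470,308/2,458,242 × $1,750 = 334.81; Ferraro 564,269/2,458,242 × $1,750 = 401.70.
Rounded to nearest $10: Andrade $600; Chaudhri $410; Delacroix $330; Ferraro $400. Sum = $1,740.
Difference $1,750 − $1,740 = +$10 applied to largest assessed value (Andrade): Andrade becomes $610.

Andrade: $610 · Chaudhri: $410 · Delacroix: $330 · Ferraro: $400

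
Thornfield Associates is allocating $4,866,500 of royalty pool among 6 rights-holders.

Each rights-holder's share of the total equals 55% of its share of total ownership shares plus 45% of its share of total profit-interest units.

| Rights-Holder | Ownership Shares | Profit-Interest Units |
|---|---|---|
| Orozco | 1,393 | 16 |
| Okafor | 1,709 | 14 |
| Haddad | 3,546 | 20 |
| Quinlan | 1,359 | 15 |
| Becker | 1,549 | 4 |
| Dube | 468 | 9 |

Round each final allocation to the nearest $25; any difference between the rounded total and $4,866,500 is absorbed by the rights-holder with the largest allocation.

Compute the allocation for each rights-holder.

Totals — ownership shares 10,024, profit-interest units 78.
Blended shares (55% ownership shares + 45% profit-interest units): Orozco 0.1687; Okafor 0.1745; Haddad 0.3099; Quinlan 0.1611; Becker 0.1081; Dube 0.0776.
Raw shares: Orozco 821,169.59; Okafor 849,394.93; Haddad 1,508,360.31; Quinlan 784,015.06; Becker 525,912.65; Dube 377,647.45.
At nearest $25: Orozco $821,175; Okafor $849,400; Haddad $1,508,350; Quinlan $784,025; Becker $525,925; Dube $377,650. Sum = $4,866,525.
Difference $4,866,500 − $4,866,525 = −$25 applied to largest allocation (Haddad): Haddad becomes $1,508,325.

Orozco: $821,175 · Okafor: $849,400 · Haddad: $1,508,325 · Quinlan: $784,025 · Becker: $525,925 · Dube: $377,650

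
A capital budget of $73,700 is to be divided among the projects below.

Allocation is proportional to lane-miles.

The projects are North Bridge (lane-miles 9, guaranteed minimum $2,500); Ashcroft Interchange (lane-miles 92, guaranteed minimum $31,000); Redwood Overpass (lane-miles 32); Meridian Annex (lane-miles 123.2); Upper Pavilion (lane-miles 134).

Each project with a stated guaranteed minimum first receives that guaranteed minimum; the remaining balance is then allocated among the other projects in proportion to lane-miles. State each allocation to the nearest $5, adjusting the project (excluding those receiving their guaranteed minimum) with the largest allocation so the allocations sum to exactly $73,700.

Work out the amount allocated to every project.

North Bridge: $2,500 · Ashcroft Interchange: $31,000 · Redwood Overpass: $4,450 · Meridian Annex: $17,125 · Upper Pavilion: $18,625

Fund the minimums — North Bridge $2,500; Ashcroft Interchange $31,000. Balance $40,200.
Balance split over remaining lane-miles 289.2: Redwood Overpass 4,448.13 → $4,450; Meridian Annex 17,125.31 → $17,125; Upper Pavilion 18,626.56 → $18,625.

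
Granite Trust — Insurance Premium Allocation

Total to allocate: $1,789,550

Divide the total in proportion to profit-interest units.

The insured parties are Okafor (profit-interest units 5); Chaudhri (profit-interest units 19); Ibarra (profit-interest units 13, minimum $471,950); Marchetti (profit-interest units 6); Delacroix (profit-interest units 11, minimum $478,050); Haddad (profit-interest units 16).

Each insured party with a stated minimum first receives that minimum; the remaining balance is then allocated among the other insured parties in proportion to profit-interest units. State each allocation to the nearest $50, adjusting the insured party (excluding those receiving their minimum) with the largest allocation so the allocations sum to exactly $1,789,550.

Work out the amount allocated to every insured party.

Fund the minimums — Ibarra $471,950; Delacroix $478,050. Balance $839,550.
Balance split over remaining profit-interest units 46: Okafor 91,255.43 → $91,250; Chaudhri 346,770.65 → $346,750; Marchetti 109,506.52 → $109,500; Haddad 292,017.39 → $292,000.
Rounding difference +$50 applied to Chaudhri → $346,800.

Okafor: $91,250; Chaudhri: $346,800; Ibarra: $471,950; Marchetti: $109,500; Delacroix: $478,050; Haddad: $292,000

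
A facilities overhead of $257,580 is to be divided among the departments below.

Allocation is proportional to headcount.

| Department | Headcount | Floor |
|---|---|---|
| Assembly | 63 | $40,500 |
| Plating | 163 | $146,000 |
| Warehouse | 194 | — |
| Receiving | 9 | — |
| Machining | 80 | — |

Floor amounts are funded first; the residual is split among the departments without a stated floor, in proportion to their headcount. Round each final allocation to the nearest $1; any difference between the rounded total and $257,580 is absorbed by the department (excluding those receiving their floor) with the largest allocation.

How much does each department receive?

Assembly: $40,500; Plating: $146,000; Warehouse: $48,727; Receiving: $2,260; Machining: $20,093

Guaranteed amounts: Assembly $40,500; Plating $146,000. Residual $71,080.
Residual split over remaining headcount 283: Warehouse 48,726.22 → $48,726; Receiving 2,260.49 → $2,260; Machining 20,093.29 → $20,093.
Rounding difference +$1 applied to Warehouse → $48,727.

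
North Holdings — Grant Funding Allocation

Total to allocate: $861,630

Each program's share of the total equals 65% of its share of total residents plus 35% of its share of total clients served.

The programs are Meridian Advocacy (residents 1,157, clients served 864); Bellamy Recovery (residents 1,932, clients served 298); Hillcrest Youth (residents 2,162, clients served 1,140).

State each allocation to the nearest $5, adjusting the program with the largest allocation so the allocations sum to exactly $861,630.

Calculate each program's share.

Totals — residents 5,251, clients served 2,302.
Blended shares (65% residents + 35% clients served): Meridian Advocacy 0.2746; Bellamy Recovery 0.2845; Hillcrest Youth 0.4410.
Proportional shares: Meridian Advocacy 236,590.13; Bellamy Recovery 245,101.75; Hillcrest Youth 379,938.12.
After rounding ($5): Meridian Advocacy $236,590; Bellamy Recovery $245,100; Hillcrest Youth $379,940. Sum = $861,630.
Sum already equals the total — no adjustment.

Meridian Advocacy: $236,590 · Bellamy Recovery: $245,100 · Hillcrest Youth: $379,940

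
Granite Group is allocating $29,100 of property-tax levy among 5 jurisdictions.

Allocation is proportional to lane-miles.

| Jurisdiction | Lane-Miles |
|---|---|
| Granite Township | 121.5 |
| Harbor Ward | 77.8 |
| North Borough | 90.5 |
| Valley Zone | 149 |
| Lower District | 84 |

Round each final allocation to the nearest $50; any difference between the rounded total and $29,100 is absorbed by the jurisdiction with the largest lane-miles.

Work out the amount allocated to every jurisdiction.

Granite Township: $6,750 | Harbor Ward: $4,350 | North Borough: $5,050 | Valley Zone: $8,250 | Lower District: $4,700

Sum of lane-miles: 522.8.
Unrounded shares: Granite Township 121.5/522.8 × $29,100 = 6,762.91; Harbor Ward 77.8/522.8 × $29,100 = 4,330.49; North Borough 90.5/522.8 × $29,100 = 5,037.39; Valley Zone 149/522.8 × $29,100 = 8,293.61; Lower District 84/522.8 × $29,100 = 4,675.59.
After rounding ($50): Granite Township $6,750; Harbor Ward $4,350; North Borough $5,050; Valley Zone $8,300; Lower District $4,700. Sum = $29,150.
Difference $29,100 − $29,150 = −$50 applied to largest lane-miles (Valley Zone): Valley Zone becomes $8,250.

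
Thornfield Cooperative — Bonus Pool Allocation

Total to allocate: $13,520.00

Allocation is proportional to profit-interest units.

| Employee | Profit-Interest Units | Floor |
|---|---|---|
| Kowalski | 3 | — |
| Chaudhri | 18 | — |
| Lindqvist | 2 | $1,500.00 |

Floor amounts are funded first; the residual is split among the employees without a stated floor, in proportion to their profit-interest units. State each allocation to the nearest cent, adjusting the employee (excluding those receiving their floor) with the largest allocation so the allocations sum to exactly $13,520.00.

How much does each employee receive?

Minimums first: Lindqvist $1,500.00. Residual $12,020.00.
Residual split over remaining profit-interest units 21: Kowalski 1,717.1429 → $1,717.14; Chaudhri 10,302.8571 → $10,302.86.

Kowalski: $1,717.14 | Chaudhri: $10,302.86 | Lindqvist: $1,500.00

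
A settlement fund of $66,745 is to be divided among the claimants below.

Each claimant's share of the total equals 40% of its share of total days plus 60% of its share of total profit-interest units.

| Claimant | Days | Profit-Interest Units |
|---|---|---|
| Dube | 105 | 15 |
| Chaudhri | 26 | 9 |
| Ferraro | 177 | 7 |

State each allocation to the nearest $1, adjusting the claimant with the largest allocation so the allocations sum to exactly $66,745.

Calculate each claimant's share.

Days total 308; profit-interest units total 31.
Composite weights (40% days + 60% profit-interest units): Dube 0.4267; Chaudhri 0.2080; Ferraro 0.3654.
Proportional shares: Dube 28,479.17; Chaudhri 13,880.28; Ferraro 24,385.55.
After rounding ($1): Dube $28,479; Chaudhri $13,880; Ferraro $24,386. Sum = $66,745.
No rounding difference to absorb.

Dube: $28,479 · Chaudhri: $13,880 · Ferraro: $24,386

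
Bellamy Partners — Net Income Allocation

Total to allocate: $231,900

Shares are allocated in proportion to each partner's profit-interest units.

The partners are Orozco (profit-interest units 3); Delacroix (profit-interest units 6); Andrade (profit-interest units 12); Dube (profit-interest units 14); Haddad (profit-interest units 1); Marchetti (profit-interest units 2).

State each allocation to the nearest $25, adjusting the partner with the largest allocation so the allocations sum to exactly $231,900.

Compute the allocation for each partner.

Orozco: $18,300 · Delacroix: $36,625 · Andrade: $73,225 · Dube: $85,450 · Haddad: $6,100 · Marchetti: $12,200

Total profit-interest units = 38.
Proportional shares: Orozco 3/38 × $231,900 = 18,307.89; Delacroix 6/38 × $231,900 = 36,615.79; Andrade 12/38 × $231,900 = 73,231.58; Dube 14/38 × $231,900 = 85,436.84; Haddad 1/38 × $231,900 = 6,102.63; Marchetti 2/38 × $231,900 = 12,205.26.
Rounded to nearest $25: Orozco $18,300; Delacroix $36,625; Andrade $73,225; Dube $85,425; Haddad $6,100; Marchetti $12,200. Sum = $231,875.
Difference $231,900 − $231,875 = +$25 applied to largest allocation (Dube): Dube becomes $85,450.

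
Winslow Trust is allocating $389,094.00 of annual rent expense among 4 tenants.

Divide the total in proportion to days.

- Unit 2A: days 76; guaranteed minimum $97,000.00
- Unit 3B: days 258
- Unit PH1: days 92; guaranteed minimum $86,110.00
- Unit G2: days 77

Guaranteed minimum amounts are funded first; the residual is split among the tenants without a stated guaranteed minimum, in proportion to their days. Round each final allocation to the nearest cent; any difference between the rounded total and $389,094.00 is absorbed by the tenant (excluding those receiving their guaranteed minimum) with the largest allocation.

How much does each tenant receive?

Unit 2A: $97,000.00 | Unit 3B: $158,638.42 | Unit PH1: $86,110.00 | Unit G2: $47,345.58

Minimums first: Unit 2A $97,000.00; Unit PH1 $86,110.00. Balance $205,984.00.
Balance split over remaining days 335: Unit 3B 158,638.4239 → $158,638.42; Unit G2 47,345.5761 → $47,345.58.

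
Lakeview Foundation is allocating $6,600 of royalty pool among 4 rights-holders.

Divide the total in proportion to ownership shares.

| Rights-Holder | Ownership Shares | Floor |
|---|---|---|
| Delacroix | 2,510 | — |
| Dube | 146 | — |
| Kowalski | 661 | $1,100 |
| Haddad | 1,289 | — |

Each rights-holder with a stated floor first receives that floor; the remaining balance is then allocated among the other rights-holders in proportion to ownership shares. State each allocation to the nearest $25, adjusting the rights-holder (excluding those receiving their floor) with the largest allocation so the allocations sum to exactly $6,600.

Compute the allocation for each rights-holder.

Delacroix: $3,500; Dube: $200; Kowalski: $1,100; Haddad: $1,800

Minimums first: Kowalski $1,100. Remaining pool $5,500.
Remaining pool split over remaining ownership shares 3,945: Delacroix 3,499.37 → $3,500; Dube 203.55 → $200; Haddad 1,797.08 → $1,800.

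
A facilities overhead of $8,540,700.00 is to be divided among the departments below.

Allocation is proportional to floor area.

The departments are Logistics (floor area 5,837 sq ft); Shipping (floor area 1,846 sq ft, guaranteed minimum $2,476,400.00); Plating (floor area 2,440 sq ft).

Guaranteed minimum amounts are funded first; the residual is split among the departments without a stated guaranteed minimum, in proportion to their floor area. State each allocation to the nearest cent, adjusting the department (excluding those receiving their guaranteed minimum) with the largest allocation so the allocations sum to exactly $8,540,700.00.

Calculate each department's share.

Fund the minimums — Shipping $2,476,400.00. Remaining pool $6,064,300.00.
Remaining pool split over remaining floor area 8,277: Logistics 4,276,588.0271 → $4,276,588.03; Plating 1,787,711.9729 → $1,787,711.97.

Logistics: $4,276,588.03 · Shipping: $2,476,400.00 · Plating: $1,787,711.97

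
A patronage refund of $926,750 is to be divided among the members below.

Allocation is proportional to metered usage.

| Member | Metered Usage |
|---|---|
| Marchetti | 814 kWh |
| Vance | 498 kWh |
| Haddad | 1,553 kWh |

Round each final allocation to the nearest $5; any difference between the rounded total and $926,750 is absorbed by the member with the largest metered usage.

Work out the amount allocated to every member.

Combined metered usage = 814 + 498 + 1,553 = 2,865.
Proportional shares: Marchetti 263,306.98; Vance 161,089.53; Haddad 502,353.49.
At nearest $5: Marchetti $263,305; Vance $161,090; Haddad $502,355. Sum = $926,750.
No rounding difference to absorb.

Marchetti: $263,305; Vance: $161,090; Haddad: $502,355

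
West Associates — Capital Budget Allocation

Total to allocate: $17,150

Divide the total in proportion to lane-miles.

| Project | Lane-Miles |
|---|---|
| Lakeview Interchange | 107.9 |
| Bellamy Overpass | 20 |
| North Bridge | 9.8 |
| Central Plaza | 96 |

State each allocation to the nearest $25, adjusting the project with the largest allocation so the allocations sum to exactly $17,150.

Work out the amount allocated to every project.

Lane-miles total: 233.7.
Proportional shares: Lakeview Interchange 107.9/233.7 × $17,150 = 7,918.21; Bellamy Overpass 20/233.7 × $17,150 = 1,467.69; North Bridge 9.8/233.7 × $17,150 = 719.17; Central Plaza 96/233.7 × $17,150 = 7,044.93.
Rounded to nearest $25: Lakeview Interchange $7,925; Bellamy Overpass $1,475; North Bridge $725; Central Plaza $7,050. Sum = $17,175.
Difference $17,150 − $17,175 = −$25 applied to largest allocation (Lakeview Interchange): Lakeview Interchange becomes $7,900.

Lakeview Interchange: $7,900; Bellamy Overpass: $1,475; North Bridge: $725; Central Plaza: $7,050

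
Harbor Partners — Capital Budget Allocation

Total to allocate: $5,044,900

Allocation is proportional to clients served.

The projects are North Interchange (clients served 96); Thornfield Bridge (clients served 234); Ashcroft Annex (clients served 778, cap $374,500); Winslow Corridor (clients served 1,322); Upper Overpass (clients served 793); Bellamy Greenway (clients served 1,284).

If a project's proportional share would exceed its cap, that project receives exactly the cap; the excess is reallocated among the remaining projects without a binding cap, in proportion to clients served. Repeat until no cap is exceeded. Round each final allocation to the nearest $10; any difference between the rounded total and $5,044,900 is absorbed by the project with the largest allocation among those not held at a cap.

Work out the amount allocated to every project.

Sum of clients served: 4,507.
Proportional shares (ignoring caps): North Interchange 107,457.38; Thornfield Bridge 261,927.36; Ashcroft Annex 870,852.50; Winslow Corridor 1,479,777.63; Upper Overpass 887,642.71; Bellamy Greenway 1,437,242.42.
Cap binds for Ashcroft Annex ($374,500); remaining pool $4,670,400 reallocated over remaining clients served 3,729.
Remaining shares: North Interchange 120,235.56 → $120,240; Thornfield Bridge 293,074.18 → $293,070; Winslow Corridor 1,655,743.85 → $1,655,740; Upper Overpass 993,195.82 → $993,200; Bellamy Greenway 1,608,150.60 → $1,608,150.

North Interchange: $120,240 · Thornfield Bridge: $293,070 · Ashcroft Annex: $374,500 · Winslow Corridor: $1,655,740 · Upper Overpass: $993,200 · Bellamy Greenway: $1,608,150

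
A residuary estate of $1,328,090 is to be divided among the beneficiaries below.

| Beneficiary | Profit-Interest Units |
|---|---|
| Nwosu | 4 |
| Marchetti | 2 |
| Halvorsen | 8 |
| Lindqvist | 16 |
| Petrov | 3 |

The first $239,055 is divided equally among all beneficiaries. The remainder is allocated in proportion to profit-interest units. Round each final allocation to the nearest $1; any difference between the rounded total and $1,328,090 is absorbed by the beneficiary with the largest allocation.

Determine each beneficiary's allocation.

Nwosu: $179,815; Marchetti: $113,813; Halvorsen: $311,819; Lindqvist: $575,829; Petrov: $146,814

Equal tier: $239,055 ÷ 5 = $47,811 apiece.
Remainder $1,089,035 by profit-interest units (total 33): Nwosu 132,004.24 → $132,004; Marchetti 66,002.12 → $66,002; Halvorsen 264,008.48 → $264,008; Lindqvist 528,016.97 → $528,017; Petrov 99,003.18 → $99,003.
Rounding difference +$1 on remainder applied to Lindqvist.
Totals: Nwosu $47,811 + $132,004 = $179,815; Marchetti $47,811 + $66,002 = $113,813; Halvorsen $47,811 + $264,008 = $311,819; Lindqvist $47,811 + $528,018 = $575,829; Petrov $47,811 + $99,003 = $146,814.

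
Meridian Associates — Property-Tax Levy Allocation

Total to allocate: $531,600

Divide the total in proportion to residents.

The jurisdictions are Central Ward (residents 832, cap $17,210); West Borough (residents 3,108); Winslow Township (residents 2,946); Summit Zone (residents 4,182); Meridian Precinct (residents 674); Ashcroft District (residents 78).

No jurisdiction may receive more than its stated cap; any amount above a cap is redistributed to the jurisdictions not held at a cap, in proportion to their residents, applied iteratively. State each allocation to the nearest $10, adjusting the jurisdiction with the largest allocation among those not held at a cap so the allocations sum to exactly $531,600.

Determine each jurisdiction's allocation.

Residents total: 11,820.
Unconstrained shares: Central Ward 37,418.88; West Borough 139,781.12; Winslow Township 132,495.23; Summit Zone 188,083.86; Meridian Precinct 30,312.89; Ashcroft District 3,508.02.
Held at cap: Central Ward ($17,210); balance $514,390 reallocated over remaining residents 10,988.
Remaining shares: West Borough 145,497.28 → $145,500; Winslow Township 137,913.45 → $137,910; Summit Zone 195,775.30 → $195,780; Meridian Precinct 31,552.50 → $31,550; Ashcroft District 3,651.48 → $3,650.

Central Ward: $17,210 · West Borough: $145,500 · Winslow Township: $137,910 · Summit Zone: $195,780 · Meridian Precinct: $31,550 · Ashcroft District: $3,650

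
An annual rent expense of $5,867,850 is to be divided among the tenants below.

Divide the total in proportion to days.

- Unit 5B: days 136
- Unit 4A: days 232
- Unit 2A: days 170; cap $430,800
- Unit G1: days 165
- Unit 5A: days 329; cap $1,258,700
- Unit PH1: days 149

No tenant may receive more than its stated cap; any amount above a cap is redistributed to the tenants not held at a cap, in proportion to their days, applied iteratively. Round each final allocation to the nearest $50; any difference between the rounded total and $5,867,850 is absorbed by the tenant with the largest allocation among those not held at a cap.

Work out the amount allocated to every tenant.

Unit 5B: $833,200 | Unit 4A: $1,421,400 | Unit 2A: $430,800 | Unit G1: $1,010,900 | Unit 5A: $1,258,700 | Unit PH1: $912,850

Total days = 1,181.
Proportional shares (ignoring caps): Unit 5B 675,721.93; Unit 4A 1,152,702.12; Unit 2A 844,652.41; Unit G1 819,809.70; Unit 5A 1,634,650.85; Unit PH1 740,313.00.
Capped: Unit 2A ($430,800), Unit 5A ($1,258,700); balance $4,178,350 reallocated over remaining days 682.
Shares after redistribution: Unit 5B 833,219.35 → $833,200; Unit 4A 1,421,374.19 → $1,421,350; Unit G1 1,010,891.13 → $1,010,900; Unit PH1 912,865.32 → $912,850.
Rounding difference +$50 applied to Unit 4A → $1,421,400.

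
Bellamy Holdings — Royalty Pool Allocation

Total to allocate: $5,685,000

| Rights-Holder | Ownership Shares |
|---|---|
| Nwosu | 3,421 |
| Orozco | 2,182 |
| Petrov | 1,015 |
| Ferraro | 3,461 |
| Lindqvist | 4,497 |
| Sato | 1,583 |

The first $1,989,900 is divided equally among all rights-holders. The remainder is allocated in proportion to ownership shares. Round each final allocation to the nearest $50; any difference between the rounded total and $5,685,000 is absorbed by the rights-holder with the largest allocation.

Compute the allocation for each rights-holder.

Nwosu: $1,113,950 · Orozco: $830,600 · Petrov: $563,750 · Ferraro: $1,123,100 · Lindqvist: $1,359,950 · Sato: $693,650

Equal tier: $1,989,900 ÷ 6 = $331,650 apiece.
Remainder $3,695,100 by ownership shares (total 16,159): Nwosu 782,284.62 → $782,300; Orozco 498,960.84 → $498,950; Petrov 232,101.40 → $232,100; Ferraro 791,431.47 → $791,450; Lindqvist 1,028,334.97 → $1,028,350; Sato 361,986.71 → $362,000.
Rounding difference −$50 on remainder applied to Lindqvist.
Totals: Nwosu $331,650 + $782,300 = $1,113,950; Orozco $331,650 + $498,950 = $830,600; Petrov $331,650 + $232,100 = $563,750; Ferraro $331,650 + $791,450 = $1,123,100; Lindqvist $331,650 + $1,028,300 = $1,359,950; Sato $331,650 + $362,000 = $693,650.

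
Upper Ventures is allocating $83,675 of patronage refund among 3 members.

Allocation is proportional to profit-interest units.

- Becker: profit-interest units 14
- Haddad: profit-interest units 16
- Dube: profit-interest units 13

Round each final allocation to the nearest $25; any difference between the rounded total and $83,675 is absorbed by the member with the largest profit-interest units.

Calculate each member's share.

Sum of profit-interest units: 14 + 16 + 13 = 43.
Unrounded shares: Becker 27,243.02; Haddad 31,134.88; Dube 25,297.09.
At nearest $25: Becker $27,250; Haddad $31,125; Dube $25,300. Sum = $83,675.
Rounded total matches; no reconciliation needed.

Becker: $27,250 · Haddad: $31,125 · Dube: $25,300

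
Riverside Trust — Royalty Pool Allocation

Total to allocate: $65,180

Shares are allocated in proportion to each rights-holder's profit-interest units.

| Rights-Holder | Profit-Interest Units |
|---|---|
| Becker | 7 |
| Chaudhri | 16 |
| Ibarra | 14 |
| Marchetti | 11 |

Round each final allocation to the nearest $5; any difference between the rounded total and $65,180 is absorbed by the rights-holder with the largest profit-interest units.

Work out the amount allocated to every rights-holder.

Becker: $9,505; Chaudhri: $21,730; Ibarra: $19,010; Marchetti: $14,935

Combined profit-interest units = 48.
Pro-rata amounts: Becker 7/48 × $65,180 = 9,505.42; Chaudhri 16/48 × $65,180 = 21,726.67; Ibarra 14/48 × $65,180 = 19,010.83; Marchetti 11/48 × $65,180 = 14,937.08.
At nearest $5: Becker $9,505; Chaudhri $21,725; Ibarra $19,010; Marchetti $14,935. Sum = $65,175.
Difference $65,180 − $65,175 = +$5 applied to largest profit-interest units (Chaudhri): Chaudhri becomes $21,730.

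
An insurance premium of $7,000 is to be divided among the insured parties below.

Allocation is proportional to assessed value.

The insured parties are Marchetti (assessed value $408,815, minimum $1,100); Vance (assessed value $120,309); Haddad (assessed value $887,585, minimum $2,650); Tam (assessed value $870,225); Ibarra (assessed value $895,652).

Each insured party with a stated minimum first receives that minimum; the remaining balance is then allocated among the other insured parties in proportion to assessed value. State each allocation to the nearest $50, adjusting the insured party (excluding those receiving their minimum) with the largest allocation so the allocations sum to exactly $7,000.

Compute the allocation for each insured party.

Fund the minimums — Marchetti $1,100; Haddad $2,650. Remaining pool $3,250.
Remaining pool split over remaining assessed value 1,886,186: Vance 207.30 → $200; Tam 1,499.44 → $1,500; Ibarra 1,543.26 → $1,550.

Marchetti: $1,100; Vance: $200; Haddad: $2,650; Tam: $1,500; Ibarra: $1,550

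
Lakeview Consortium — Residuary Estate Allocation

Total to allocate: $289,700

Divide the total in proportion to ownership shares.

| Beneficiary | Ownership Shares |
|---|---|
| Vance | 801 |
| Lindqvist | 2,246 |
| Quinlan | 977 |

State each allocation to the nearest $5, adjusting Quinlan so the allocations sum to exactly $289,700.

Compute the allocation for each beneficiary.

Vance: $57,665; Lindqvist: $161,695; Quinlan: $70,340

Combined ownership shares = 4,024.
Raw shares: Vance 801/4,024 × $289,700 = 57,666.43; Lindqvist 2,246/4,024 × $289,700 = 161,696.37; Quinlan 977/4,024 × $289,700 = 70,337.20.
After rounding ($5): Vance $57,665; Lindqvist $161,695; Quinlan $70,335. Sum = $289,695.
Difference $289,700 − $289,695 = +$5 applied to Quinlan: Quinlan becomes $70,340.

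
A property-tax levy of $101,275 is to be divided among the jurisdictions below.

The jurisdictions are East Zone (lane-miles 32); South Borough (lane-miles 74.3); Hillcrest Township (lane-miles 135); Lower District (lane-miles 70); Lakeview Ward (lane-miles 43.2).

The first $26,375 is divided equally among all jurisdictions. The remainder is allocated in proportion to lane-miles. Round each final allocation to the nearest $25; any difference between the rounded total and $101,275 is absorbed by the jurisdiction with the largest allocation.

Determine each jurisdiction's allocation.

East Zone: $12,025 | South Borough: $20,975 | Hillcrest Township: $33,800 | Lower District: $20,075 | Lakeview Ward: $14,400

Equal tier: $26,375 ÷ 5 = $5,275 apiece.
Remainder $74,900 by lane-miles (total 354.5): East Zone 6,761.07 → $6,750; South Borough 15,698.36 → $15,700; Hillcrest Township 28,523.27 → $28,525; Lower District 14,789.84 → $14,800; Lakeview Ward 9,127.45 → $9,125.
Totals: East Zone $5,275 + $6,750 = $12,025; South Borough $5,275 + $15,700 = $20,975; Hillcrest Township $5,275 + $28,525 = $33,800; Lower District $5,275 + $14,800 = $20,075; Lakeview Ward $5,275 + $9,125 = $14,400.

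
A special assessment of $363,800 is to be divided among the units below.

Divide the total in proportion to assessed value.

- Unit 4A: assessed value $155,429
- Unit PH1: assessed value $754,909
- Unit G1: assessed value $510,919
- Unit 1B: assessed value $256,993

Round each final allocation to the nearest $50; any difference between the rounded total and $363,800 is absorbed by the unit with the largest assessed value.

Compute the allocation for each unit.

Combined assessed value = 155,429 + 754,909 + 510,919 + 256,993 = 1,678,250.
Proportional shares: Unit 4A 33,692.88; Unit PH1 163,644.21; Unit G1 110,753.66; Unit 1B 55,709.25.
After rounding ($50): Unit 4A $33,700; Unit PH1 $163,650; Unit G1 $110,750; Unit 1B $55,700. Sum = $363,800.
No rounding difference to absorb.

Unit 4A: $33,700 · Unit PH1: $163,650 · Unit G1: $110,750 · Unit 1B: $55,700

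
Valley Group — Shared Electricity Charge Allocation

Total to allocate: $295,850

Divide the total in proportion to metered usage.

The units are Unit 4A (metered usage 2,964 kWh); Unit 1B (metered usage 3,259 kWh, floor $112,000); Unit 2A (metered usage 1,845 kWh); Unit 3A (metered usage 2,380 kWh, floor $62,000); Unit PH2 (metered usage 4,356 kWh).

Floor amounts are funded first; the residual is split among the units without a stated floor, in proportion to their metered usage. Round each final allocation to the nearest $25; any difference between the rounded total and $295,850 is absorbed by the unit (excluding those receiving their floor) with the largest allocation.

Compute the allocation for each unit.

Unit 4A: $39,400; Unit 1B: $112,000; Unit 2A: $24,525; Unit 3A: $62,000; Unit PH2: $57,925

Guaranteed amounts: Unit 1B $112,000; Unit 3A $62,000. Remaining pool $121,850.
Remaining pool split over remaining metered usage 9,165: Unit 4A 39,406.81 → $39,400; Unit 2A 24,529.54 → $24,525; Unit PH2 57,913.65 → $57,925.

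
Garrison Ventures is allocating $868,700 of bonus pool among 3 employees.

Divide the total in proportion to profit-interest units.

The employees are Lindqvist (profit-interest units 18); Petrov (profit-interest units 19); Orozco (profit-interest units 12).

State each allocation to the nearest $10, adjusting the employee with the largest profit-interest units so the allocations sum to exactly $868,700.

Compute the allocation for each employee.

Lindqvist: $319,110; Petrov: $336,850; Orozco: $212,740

Total profit-interest units = 18 + 19 + 12 = 49.
Pro-rata amounts: Lindqvist 319,114.29; Petrov 336,842.86; Orozco 212,742.86.
Rounded to nearest $10: Lindqvist $319,110; Petrov $336,840; Orozco $212,740. Sum = $868,690.
Difference $868,700 − $868,690 = +$10 applied to largest profit-interest units (Petrov): Petrov becomes $336,850.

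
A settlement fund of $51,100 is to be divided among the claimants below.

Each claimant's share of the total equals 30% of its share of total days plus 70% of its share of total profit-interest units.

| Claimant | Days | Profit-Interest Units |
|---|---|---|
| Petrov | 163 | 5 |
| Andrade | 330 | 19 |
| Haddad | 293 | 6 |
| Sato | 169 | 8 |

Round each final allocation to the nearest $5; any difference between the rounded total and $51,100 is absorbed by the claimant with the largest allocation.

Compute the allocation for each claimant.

Petrov: $7,325 · Andrade: $23,180 · Haddad: $10,350 · Sato: $10,245

Days total 955; profit-interest units total 38.
Combined weights (30% days + 70% profit-interest units): Petrov 0.1433; Andrade 0.4537; Haddad 0.2026; Sato 0.2005.
Pro-rata amounts: Petrov 7,323.11; Andrade 23,182.28; Haddad 10,351.24; Sato 10,243.37.
After rounding ($5): Petrov $7,325; Andrade $23,180; Haddad $10,350; Sato $10,245. Sum = $51,100.
No rounding difference to absorb.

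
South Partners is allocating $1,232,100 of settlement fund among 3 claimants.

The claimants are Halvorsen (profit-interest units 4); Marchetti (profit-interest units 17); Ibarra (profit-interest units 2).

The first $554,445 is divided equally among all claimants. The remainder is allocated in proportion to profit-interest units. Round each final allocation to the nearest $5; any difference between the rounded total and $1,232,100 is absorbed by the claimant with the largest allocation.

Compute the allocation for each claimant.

Halvorsen: $302,670; Marchetti: $685,690; Ibarra: $243,740

Equal tier: $554,445 ÷ 3 = $184,815 apiece.
Remainder $677,655 by profit-interest units (total 23): Halvorsen 117,853.04 → $117,855; Marchetti 500,875.43 → $500,875; Ibarra 58,926.52 → $58,925.
Totals: Halvorsen $184,815 + $117,855 = $302,670; Marchetti $184,815 + $500,875 = $685,690; Ibarra $184,815 + $58,925 = $243,740.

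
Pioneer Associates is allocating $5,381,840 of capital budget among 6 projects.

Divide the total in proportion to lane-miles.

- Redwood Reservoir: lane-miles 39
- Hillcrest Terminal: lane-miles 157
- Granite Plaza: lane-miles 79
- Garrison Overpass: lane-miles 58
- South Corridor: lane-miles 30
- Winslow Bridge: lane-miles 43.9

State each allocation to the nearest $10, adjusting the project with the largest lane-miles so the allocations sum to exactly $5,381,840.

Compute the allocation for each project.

Redwood Reservoir: $515,830 | Hillcrest Terminal: $2,076,560 | Granite Plaza: $1,044,890 | Garrison Overpass: $767,130 | South Corridor: $396,790 | Winslow Bridge: $580,640

Sum of lane-miles: 406.9.
Pro-rata amounts: Redwood Reservoir 39/406.9 × $5,381,840 = 515,831.31; Hillcrest Terminal 157/406.9 × $5,381,840 = 2,076,551.68; Granite Plaza 79/406.9 × $5,381,840 = 1,044,889.06; Garrison Overpass 58/406.9 × $5,381,840 = 767,133.74; South Corridor 30/406.9 × $5,381,840 = 396,793.32; Winslow Bridge 43.9/406.9 × $5,381,840 = 580,640.88.
Rounded to nearest $10: Redwood Reservoir $515,830; Hillcrest Terminal $2,076,550; Granite Plaza $1,044,890; Garrison Overpass $767,130; South Corridor $396,790; Winslow Bridge $580,640. Sum = $5,381,830.
Difference $5,381,840 − $5,381,830 = +$10 applied to largest lane-miles (Hillcrest Terminal): Hillcrest Terminal becomes $2,076,560.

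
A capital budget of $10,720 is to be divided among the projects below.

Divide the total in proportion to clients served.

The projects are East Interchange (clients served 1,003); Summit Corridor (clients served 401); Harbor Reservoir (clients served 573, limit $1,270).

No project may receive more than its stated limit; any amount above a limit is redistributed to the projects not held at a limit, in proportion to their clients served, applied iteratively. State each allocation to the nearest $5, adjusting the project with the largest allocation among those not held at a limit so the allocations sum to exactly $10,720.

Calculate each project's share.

Clients served total: 1,977.
Proportional shares (ignoring caps): East Interchange 5,438.62; Summit Corridor 2,174.37; Harbor Reservoir 3,107.01.
Capped: Harbor Reservoir ($1,270); remaining pool $9,450 reallocated over remaining clients served 1,404.
Redistributed shares: East Interchange 6,750.96 → $6,750; Summit Corridor 2,699.04 → $2,700.

East Interchange: $6,750 | Summit Corridor: $2,700 | Harbor Reservoir: $1,270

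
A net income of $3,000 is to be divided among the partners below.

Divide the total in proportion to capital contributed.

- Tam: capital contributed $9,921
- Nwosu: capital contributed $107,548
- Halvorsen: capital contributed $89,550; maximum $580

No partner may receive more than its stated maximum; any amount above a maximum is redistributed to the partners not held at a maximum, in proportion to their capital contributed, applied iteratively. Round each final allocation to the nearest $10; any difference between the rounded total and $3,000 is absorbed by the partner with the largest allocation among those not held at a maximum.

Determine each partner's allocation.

Tam: $200; Nwosu: $2,220; Halvorsen: $580

Total capital contributed = 207,019.
Proportional shares (ignoring caps): Tam 143.77; Nwosu 1,558.52; Halvorsen 1,297.71.
Capped: Halvorsen ($580); remaining pool $2,420 reallocated over remaining capital contributed 117,469.
Redistributed shares: Tam 204.38 → $200; Nwosu 2,215.62 → $2,220.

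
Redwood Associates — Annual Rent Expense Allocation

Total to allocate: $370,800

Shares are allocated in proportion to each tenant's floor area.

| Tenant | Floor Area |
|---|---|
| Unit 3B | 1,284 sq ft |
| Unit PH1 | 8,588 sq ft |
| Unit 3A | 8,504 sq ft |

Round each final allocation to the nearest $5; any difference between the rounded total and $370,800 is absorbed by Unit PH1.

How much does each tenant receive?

Unit 3B: $25,910 | Unit PH1: $173,290 | Unit 3A: $171,600

Total floor area = 18,376.
Pro-rata amounts: Unit 3B 1,284/18,376 × $370,800 = 25,909.19; Unit PH1 8,588/18,376 × $370,800 = 173,292.90; Unit 3A 8,504/18,376 × $370,800 = 171,597.91.
After rounding ($5): Unit 3B $25,910; Unit PH1 $173,295; Unit 3A $171,600. Sum = $370,805.
Difference $370,800 − $370,805 = −$5 applied to Unit PH1: Unit PH1 becomes $173,290.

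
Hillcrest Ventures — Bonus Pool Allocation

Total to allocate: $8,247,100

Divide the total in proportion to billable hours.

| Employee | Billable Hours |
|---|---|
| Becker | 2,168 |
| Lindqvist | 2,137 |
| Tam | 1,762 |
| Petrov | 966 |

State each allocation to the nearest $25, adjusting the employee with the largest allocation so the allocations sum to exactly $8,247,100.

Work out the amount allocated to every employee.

Becker: $2,542,275; Lindqvist: $2,505,900; Tam: $2,066,175; Petrov: $1,132,750

Total billable hours = 7,033.
Proportional shares: Becker 2,168/7,033 × $8,247,100 = 2,542,259.75; Lindqvist 2,137/7,033 × $8,247,100 = 2,505,908.25; Tam 1,762/7,033 × $8,247,100 = 2,066,172.36; Petrov 966/7,033 × $8,247,100 = 1,132,759.65.
At nearest $25: Becker $2,542,250; Lindqvist $2,505,900; Tam $2,066,175; Petrov $1,132,750. Sum = $8,247,075.
Difference $8,247,100 − $8,247,075 = +$25 applied to largest allocation (Becker): Becker becomes $2,542,275.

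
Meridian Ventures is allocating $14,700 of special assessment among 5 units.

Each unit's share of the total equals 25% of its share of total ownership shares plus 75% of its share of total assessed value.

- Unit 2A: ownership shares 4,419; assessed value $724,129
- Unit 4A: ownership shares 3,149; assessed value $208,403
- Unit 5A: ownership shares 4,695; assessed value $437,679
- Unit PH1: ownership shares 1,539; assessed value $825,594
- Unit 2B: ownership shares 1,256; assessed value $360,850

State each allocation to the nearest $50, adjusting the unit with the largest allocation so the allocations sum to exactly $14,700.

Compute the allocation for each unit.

Totals — ownership shares 15,058, assessed value 2,556,655.
Composite weights (25% ownership shares + 75% assessed value): Unit 2A 0.2858; Unit 4A 0.1134; Unit 5A 0.2063; Unit PH1 0.2677; Unit 2B 0.1267.
Unrounded shares: Unit 2A 4,201.13; Unit 4A 1,667.22; Unit 5A 3,033.24; Unit PH1 3,935.79; Unit 2B 1,862.62.
After rounding ($50): Unit 2A $4,200; Unit 4A $1,650; Unit 5A $3,050; Unit PH1 $3,950; Unit 2B $1,850. Sum = $14,700.
Sum already equals the total — no adjustment.

Unit 2A: $4,200 | Unit 4A: $1,650 | Unit 5A: $3,050 | Unit PH1: $3,950 | Unit 2B: $1,850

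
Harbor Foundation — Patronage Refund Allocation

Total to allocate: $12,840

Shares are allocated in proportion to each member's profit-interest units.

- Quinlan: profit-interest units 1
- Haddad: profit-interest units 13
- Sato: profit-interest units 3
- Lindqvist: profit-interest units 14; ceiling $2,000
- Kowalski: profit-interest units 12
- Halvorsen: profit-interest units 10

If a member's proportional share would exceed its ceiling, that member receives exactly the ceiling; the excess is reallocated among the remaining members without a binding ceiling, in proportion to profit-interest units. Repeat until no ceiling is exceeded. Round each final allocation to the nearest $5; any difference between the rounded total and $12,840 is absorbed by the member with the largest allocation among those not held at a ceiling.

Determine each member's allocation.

Quinlan: $280 | Haddad: $3,610 | Sato: $835 | Lindqvist: $2,000 | Kowalski: $3,335 | Halvorsen: $2,780

Profit-interest units total: 53.
Pro-rata shares before constraints: Quinlan 242.26; Haddad 3,149.43; Sato 726.79; Lindqvist 3,391.70; Kowalski 2,907.17; Halvorsen 2,422.64.
Held at cap: Lindqvist ($2,000); remaining pool $10,840 reallocated over remaining profit-interest units 39.
Shares after redistribution: Quinlan 277.95 → $280; Haddad 3,613.33 → $3,615; Sato 833.85 → $835; Kowalski 3,335.38 → $3,335; Halvorsen 2,779.49 → $2,780.
Rounding difference −$5 applied to Haddad → $3,610.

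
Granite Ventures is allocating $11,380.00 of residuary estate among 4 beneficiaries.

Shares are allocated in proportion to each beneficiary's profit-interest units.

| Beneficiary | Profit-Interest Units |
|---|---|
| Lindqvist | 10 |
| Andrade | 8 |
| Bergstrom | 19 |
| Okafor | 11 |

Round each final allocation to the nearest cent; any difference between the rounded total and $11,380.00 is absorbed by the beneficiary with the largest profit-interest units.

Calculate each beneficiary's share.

Lindqvist: $2,370.83; Andrade: $1,896.67; Bergstrom: $4,504.58; Okafor: $2,607.92

Total profit-interest units = 10 + 8 + 19 + 11 = 48.
Raw shares: Lindqvist 2,370.8333; Andrade 1,896.6667; Bergstrom 4,504.5833; Okafor 2,607.9167.
Rounded to nearest cent: Lindqvist $2,370.83; Andrade $1,896.67; Bergstrom $4,504.58; Okafor $2,607.92. Sum = $11,380.00.
Sum already equals the total — no adjustment.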